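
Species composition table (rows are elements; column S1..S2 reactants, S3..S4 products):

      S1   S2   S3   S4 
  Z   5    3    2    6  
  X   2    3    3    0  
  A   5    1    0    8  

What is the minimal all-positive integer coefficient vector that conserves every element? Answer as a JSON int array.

Z: 3·5+1·3 = 18 | 3·2+2·6 = 18
X: 3·2+1·3 = 9 | 3·3+2·0 = 9
A: 3·5+1·1 = 16 | 3·0+2·8 = 16
gcd(3,1,3,2) = 1

Coefficients: [3, 1, 3, 2]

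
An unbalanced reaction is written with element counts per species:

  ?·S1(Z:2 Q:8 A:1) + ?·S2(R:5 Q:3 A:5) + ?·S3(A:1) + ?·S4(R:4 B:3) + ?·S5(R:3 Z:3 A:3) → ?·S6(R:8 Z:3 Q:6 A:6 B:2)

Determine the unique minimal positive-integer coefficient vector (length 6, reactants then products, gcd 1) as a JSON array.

Coefficients: [3, 4, 1, 4, 4, 6]

R: 3·0+4·5+1·0+4·4+4·3 = 48 | 6·8 = 48
Z: 3·2+4·0+1·0+4·0+4·3 = 18 | 6·3 = 18
Q: 3·8+4·3+1·0+4·0+4·0 = 36 | 6·6 = 36
A: 3·1+4·5+1·1+4·0+4·3 = 36 | 6·6 = 36
B: 3·0+4·0+1·0+4·3+4·0 = 12 | 6·2 = 12
gcd(3,4,1,4,4,6) = 1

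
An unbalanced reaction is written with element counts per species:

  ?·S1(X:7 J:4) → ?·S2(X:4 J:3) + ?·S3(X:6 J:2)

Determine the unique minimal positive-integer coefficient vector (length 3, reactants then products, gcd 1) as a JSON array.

X: 2·7 = 14 | 2·4+1·6 = 14
J: 2·4 = 8 | 2·3+1·2 = 8
gcd(2,2,1) = 1

Coefficients: [2, 2, 1]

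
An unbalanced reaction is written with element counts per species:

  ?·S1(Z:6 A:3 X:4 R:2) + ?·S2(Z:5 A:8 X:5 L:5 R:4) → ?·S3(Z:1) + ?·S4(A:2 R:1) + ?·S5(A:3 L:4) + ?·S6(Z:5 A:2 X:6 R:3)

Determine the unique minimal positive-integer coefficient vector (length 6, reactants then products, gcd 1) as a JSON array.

Z: 1·6+4·5 = 26 | 6·1+6·0+5·0+4·5 = 26
A: 1·3+4·8 = 35 | 6·0+6·2+5·3+4·2 = 35
X: 1·4+4·5 = 24 | 6·0+6·0+5·0+4·6 = 24
L: 1·0+4·5 = 20 | 6·0+6·0+5·4+4·0 = 20
R: 1·2+4·4 = 18 | 6·0+6·1+5·0+4·3 = 18
gcd(1,4,6,6,5,4) = 1

Coefficients: [1, 4, 6, 6, 5, 4]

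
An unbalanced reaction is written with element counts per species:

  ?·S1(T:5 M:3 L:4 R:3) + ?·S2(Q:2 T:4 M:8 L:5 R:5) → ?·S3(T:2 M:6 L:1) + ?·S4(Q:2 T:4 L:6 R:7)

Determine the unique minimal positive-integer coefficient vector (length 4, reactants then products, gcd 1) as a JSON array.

Coefficients: [2, 3, 5, 3]

Q: 2·0+3·2 = 6 | 5·0+3·2 = 6
T: 2·5+3·4 = 22 | 5·2+3·4 = 22
M: 2·3+3·8 = 30 | 5·6+3·0 = 30
L: 2·4+3·5 = 23 | 5·1+3·6 = 23
R: 2·3+3·5 = 21 | 5·0+3·7 = 21
gcd(2,3,5,3) = 1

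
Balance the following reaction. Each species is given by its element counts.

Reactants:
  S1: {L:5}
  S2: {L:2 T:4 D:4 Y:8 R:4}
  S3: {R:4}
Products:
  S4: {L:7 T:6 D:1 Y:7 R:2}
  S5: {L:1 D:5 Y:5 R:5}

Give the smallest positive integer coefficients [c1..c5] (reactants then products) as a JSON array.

L: 4·5+6·2+1·0 = 32 | 4·7+4·1 = 32
T: 4·0+6·4+1·0 = 24 | 4·6+4·0 = 24
D: 4·0+6·4+1·0 = 24 | 4·1+4·5 = 24
Y: 4·0+6·8+1·0 = 48 | 4·7+4·5 = 48
R: 4·0+6·4+1·4 = 28 | 4·2+4·5 = 28
gcd(4,6,1,4,4) = 1

Coefficients: [4, 6, 1, 4, 4]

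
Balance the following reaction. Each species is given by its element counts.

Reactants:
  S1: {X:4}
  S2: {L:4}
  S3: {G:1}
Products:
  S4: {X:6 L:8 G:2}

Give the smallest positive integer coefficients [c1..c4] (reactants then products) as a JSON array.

X: 3·4+4·0+4·0 = 12 | 2·6 = 12
L: 3·0+4·4+4·0 = 16 | 2·8 = 16
G: 3·0+4·0+4·1 = 4 | 2·2 = 4
gcd(3,4,4,2) = 1

Coefficients: [3, 4, 4, 2]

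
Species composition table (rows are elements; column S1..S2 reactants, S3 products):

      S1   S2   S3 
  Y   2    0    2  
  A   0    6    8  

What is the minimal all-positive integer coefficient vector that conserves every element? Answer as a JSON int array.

Y: 3·2+4·0 = 6 | 3·2 = 6
A: 3·0+4·6 = 24 | 3·8 = 24
gcd(3,4,3) = 1

Coefficients: [3, 4, 3]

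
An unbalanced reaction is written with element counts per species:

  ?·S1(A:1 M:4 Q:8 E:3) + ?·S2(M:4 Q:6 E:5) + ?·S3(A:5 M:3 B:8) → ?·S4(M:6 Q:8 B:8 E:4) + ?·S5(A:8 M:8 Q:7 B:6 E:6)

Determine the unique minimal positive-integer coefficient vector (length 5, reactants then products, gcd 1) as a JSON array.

Coefficients: [2, 6, 6, 3, 4]

A: 2·1+6·0+6·5 = 32 | 3·0+4·8 = 32
M: 2·4+6·4+6·3 = 50 | 3·6+4·8 = 50
Q: 2·8+6·6+6·0 = 52 | 3·8+4·7 = 52
B: 2·0+6·0+6·8 = 48 | 3·8+4·6 = 48
E: 2·3+6·5+6·0 = 36 | 3·4+4·6 = 36
gcd(2,6,6,3,4) = 1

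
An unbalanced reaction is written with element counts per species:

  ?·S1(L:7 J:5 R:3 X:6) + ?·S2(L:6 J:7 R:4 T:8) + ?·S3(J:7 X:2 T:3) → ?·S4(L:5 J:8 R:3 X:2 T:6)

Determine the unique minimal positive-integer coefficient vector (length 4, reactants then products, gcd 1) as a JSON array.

L: 1·7+3·6+2·0 = 25 | 5·5 = 25
J: 1·5+3·7+2·7 = 40 | 5·8 = 40
R: 1·3+3·4+2·0 = 15 | 5·3 = 15
X: 1·6+3·0+2·2 = 10 | 5·2 = 10
T: 1·0+3·8+2·3 = 30 | 5·6 = 30
gcd(1,3,2,5) = 1

Coefficients: [1, 3, 2, 5]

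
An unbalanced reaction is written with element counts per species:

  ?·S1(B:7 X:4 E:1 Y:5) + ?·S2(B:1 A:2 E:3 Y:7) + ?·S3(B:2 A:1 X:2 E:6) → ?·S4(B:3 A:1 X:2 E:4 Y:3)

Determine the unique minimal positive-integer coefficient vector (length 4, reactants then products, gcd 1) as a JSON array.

B: 1·7+1·1+2·2 = 12 | 4·3 = 12
A: 1·0+1·2+2·1 = 4 | 4·1 = 4
X: 1·4+1·0+2·2 = 8 | 4·2 = 8
E: 1·1+1·3+2·6 = 16 | 4·4 = 16
Y: 1·5+1·7+2·0 = 12 | 4·3 = 12
gcd(1,1,2,4) = 1

Coefficients: [1, 1, 2, 4]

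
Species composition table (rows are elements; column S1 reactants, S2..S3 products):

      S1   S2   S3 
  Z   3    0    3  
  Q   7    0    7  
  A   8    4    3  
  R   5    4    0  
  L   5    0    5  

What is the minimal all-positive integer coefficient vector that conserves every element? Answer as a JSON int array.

Coefficients: [4, 5, 4]

Z: 4·3 = 12 | 5·0+4·3 = 12
Q: 4·7 = 28 | 5·0+4·7 = 28
A: 4·8 = 32 | 5·4+4·3 = 32
R: 4·5 = 20 | 5·4+4·0 = 20
L: 4·5 = 20 | 5·0+4·5 = 20
gcd(4,5,4) = 1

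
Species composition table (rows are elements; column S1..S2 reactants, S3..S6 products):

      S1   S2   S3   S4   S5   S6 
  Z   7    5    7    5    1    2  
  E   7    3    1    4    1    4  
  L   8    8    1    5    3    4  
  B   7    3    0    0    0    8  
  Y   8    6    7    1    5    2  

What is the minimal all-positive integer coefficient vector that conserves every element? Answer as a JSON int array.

Coefficients: [3, 1, 1, 2, 3, 3]

Z: 3·7+1·5 = 26 | 1·7+2·5+3·1+3·2 = 26
E: 3·7+1·3 = 24 | 1·1+2·4+3·1+3·4 = 24
L: 3·8+1·8 = 32 | 1·1+2·5+3·3+3·4 = 32
B: 3·7+1·3 = 24 | 1·0+2·0+3·0+3·8 = 24
Y: 3·8+1·6 = 30 | 1·7+2·1+3·5+3·2 = 30
gcd(3,1,1,2,3,3) = 1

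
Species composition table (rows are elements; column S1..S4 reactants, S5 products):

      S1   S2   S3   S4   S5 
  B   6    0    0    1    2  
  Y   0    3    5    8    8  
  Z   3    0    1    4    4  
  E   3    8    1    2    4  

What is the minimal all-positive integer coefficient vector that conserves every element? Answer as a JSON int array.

B: 1·6+1·0+1·0+4·1 = 10 | 5·2 = 10
Y: 1·0+1·3+1·5+4·8 = 40 | 5·8 = 40
Z: 1·3+1·0+1·1+4·4 = 20 | 5·4 = 20
E: 1·3+1·8+1·1+4·2 = 20 | 5·4 = 20
gcd(1,1,1,4,5) = 1

Coefficients: [1, 1, 1, 4, 5]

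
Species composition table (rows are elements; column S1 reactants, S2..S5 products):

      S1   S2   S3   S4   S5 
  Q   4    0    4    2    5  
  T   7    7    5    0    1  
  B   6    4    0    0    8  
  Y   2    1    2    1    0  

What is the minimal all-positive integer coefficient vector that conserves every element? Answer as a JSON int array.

Coefficients: [6, 5, 1, 5, 2]

Q: 6·4 = 24 | 5·0+1·4+5·2+2·5 = 24
T: 6·7 = 42 | 5·7+1·5+5·0+2·1 = 42
B: 6·6 = 36 | 5·4+1·0+5·0+2·8 = 36
Y: 6·2 = 12 | 5·1+1·2+5·1+2·0 = 12
gcd(6,5,1,5,2) = 1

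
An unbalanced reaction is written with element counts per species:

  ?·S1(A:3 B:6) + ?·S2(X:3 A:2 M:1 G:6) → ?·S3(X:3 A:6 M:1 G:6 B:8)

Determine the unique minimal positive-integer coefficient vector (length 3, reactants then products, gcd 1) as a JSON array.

Coefficients: [4, 3, 3]

X: 4·0+3·3 = 9 | 3·3 = 9
A: 4·3+3·2 = 18 | 3·6 = 18
M: 4·0+3·1 = 3 | 3·1 = 3
G: 4·0+3·6 = 18 | 3·6 = 18
B: 4·6+3·0 = 24 | 3·8 = 24
gcd(4,3,3) = 1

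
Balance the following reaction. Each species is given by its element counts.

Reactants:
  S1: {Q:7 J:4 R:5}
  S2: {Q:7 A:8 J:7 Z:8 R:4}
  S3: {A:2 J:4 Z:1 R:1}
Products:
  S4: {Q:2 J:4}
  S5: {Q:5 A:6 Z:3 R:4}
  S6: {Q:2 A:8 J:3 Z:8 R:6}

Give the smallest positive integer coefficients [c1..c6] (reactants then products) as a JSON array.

Q: 1·7+2·7+3·0 = 21 | 6·2+1·5+2·2 = 21
A: 1·0+2·8+3·2 = 22 | 6·0+1·6+2·8 = 22
J: 1·4+2·7+3·4 = 30 | 6·4+1·0+2·3 = 30
Z: 1·0+2·8+3·1 = 19 | 6·0+1·3+2·8 = 19
R: 1·5+2·4+3·1 = 16 | 6·0+1·4+2·6 = 16
gcd(1,2,3,6,1,2) = 1

Coefficients: [1, 2, 3, 6, 1, 2]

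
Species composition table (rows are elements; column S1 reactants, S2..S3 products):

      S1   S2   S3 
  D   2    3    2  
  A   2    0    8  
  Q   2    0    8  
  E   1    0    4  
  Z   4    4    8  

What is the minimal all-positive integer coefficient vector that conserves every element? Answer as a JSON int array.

D: 4·2 = 8 | 2·3+1·2 = 8
A: 4·2 = 8 | 2·0+1·8 = 8
Q: 4·2 = 8 | 2·0+1·8 = 8
E: 4·1 = 4 | 2·0+1·4 = 4
Z: 4·4 = 16 | 2·4+1·8 = 16
gcd(4,2,1) = 1

Coefficients: [4, 2, 1]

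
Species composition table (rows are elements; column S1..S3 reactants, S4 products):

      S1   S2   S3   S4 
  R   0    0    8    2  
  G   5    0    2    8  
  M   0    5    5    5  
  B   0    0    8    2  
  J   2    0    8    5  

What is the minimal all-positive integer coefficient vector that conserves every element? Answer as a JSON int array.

Coefficients: [6, 3, 1, 4]

R: 6·0+3·0+1·8 = 8 | 4·2 = 8
G: 6·5+3·0+1·2 = 32 | 4·8 = 32
M: 6·0+3·5+1·5 = 20 | 4·5 = 20
B: 6·0+3·0+1·8 = 8 | 4·2 = 8
J: 6·2+3·0+1·8 = 20 | 4·5 = 20
gcd(6,3,1,4) = 1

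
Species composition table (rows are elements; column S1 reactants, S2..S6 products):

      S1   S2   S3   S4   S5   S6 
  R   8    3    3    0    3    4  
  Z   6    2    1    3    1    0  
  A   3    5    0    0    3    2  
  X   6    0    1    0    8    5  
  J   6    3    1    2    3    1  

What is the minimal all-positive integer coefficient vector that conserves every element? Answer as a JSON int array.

Coefficients: [4, 1, 6, 5, 1, 2]

R: 4·8 = 32 | 1·3+6·3+5·0+1·3+2·4 = 32
Z: 4·6 = 24 | 1·2+6·1+5·3+1·1+2·0 = 24
A: 4·3 = 12 | 1·5+6·0+5·0+1·3+2·2 = 12
X: 4·6 = 24 | 1·0+6·1+5·0+1·8+2·5 = 24
J: 4·6 = 24 | 1·3+6·1+5·2+1·3+2·1 = 24
gcd(4,1,6,5,1,2) = 1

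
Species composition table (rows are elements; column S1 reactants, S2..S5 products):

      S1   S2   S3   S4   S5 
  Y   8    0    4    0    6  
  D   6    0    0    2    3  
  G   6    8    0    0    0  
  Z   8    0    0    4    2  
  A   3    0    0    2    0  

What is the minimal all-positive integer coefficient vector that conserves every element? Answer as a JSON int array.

Y: 4·8 = 32 | 3·0+2·4+6·0+4·6 = 32
D: 4·6 = 24 | 3·0+2·0+6·2+4·3 = 24
G: 4·6 = 24 | 3·8+2·0+6·0+4·0 = 24
Z: 4·8 = 32 | 3·0+2·0+6·4+4·2 = 32
A: 4·3 = 12 | 3·0+2·0+6·2+4·0 = 12
gcd(4,3,2,6,4) = 1

Coefficients: [4, 3, 2, 6, 4]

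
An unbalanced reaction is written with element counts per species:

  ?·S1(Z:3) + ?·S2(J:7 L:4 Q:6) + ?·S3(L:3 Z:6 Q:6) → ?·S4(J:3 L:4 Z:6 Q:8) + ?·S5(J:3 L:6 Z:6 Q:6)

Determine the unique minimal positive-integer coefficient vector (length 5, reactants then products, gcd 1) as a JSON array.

Coefficients: [2, 3, 6, 6, 1]

J: 2·0+3·7+6·0 = 21 | 6·3+1·3 = 21
L: 2·0+3·4+6·3 = 30 | 6·4+1·6 = 30
Z: 2·3+3·0+6·6 = 42 | 6·6+1·6 = 42
Q: 2·0+3·6+6·6 = 54 | 6·8+1·6 = 54
gcd(2,3,6,6,1) = 1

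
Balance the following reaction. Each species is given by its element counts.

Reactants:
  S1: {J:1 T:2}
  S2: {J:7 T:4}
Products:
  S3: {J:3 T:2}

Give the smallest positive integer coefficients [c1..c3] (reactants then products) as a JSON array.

J: 1·1+2·7 = 15 | 5·3 = 15
T: 1·2+2·4 = 10 | 5·2 = 10
gcd(1,2,5) = 1

Coefficients: [1, 2, 5]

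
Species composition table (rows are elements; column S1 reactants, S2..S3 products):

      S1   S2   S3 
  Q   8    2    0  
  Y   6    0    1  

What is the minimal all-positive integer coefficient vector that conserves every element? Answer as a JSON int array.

Coefficients: [1, 4, 6]

Q: 1·8 = 8 | 4·2+6·0 = 8
Y: 1·6 = 6 | 4·0+6·1 = 6
gcd(1,4,6) = 1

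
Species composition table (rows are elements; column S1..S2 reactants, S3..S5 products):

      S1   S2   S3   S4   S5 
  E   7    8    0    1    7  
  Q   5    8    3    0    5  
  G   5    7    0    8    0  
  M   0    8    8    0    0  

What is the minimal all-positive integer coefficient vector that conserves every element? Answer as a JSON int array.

E: 1·7+5·8 = 47 | 5·0+5·1+6·7 = 47
Q: 1·5+5·8 = 45 | 5·3+5·0+6·5 = 45
G: 1·5+5·7 = 40 | 5·0+5·8+6·0 = 40
M: 1·0+5·8 = 40 | 5·8+5·0+6·0 = 40
gcd(1,5,5,5,6) = 1

Coefficients: [1, 5, 5, 5, 6]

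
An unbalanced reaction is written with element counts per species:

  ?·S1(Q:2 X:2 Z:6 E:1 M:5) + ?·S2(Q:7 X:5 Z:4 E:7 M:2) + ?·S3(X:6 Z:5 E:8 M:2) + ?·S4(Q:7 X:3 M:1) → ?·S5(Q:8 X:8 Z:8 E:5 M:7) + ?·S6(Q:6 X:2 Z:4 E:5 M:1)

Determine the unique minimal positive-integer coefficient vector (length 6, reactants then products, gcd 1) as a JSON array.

Coefficients: [5, 2, 2, 4, 5, 2]

Q: 5·2+2·7+2·0+4·7 = 52 | 5·8+2·6 = 52
X: 5·2+2·5+2·6+4·3 = 44 | 5·8+2·2 = 44
Z: 5·6+2·4+2·5+4·0 = 48 | 5·8+2·4 = 48
E: 5·1+2·7+2·8+4·0 = 35 | 5·5+2·5 = 35
M: 5·5+2·2+2·2+4·1 = 37 | 5·7+2·1 = 37
gcd(5,2,2,4,5,2) = 1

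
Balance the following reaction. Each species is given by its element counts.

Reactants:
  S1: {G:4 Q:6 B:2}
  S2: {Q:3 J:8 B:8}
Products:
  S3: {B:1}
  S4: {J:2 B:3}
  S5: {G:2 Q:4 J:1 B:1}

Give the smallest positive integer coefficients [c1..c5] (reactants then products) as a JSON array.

G: 3·4+2·0 = 12 | 1·0+5·0+6·2 = 12
Q: 3·6+2·3 = 24 | 1·0+5·0+6·4 = 24
J: 3·0+2·8 = 16 | 1·0+5·2+6·1 = 16
B: 3·2+2·8 = 22 | 1·1+5·3+6·1 = 22
gcd(3,2,1,5,6) = 1

Coefficients: [3, 2, 1, 5, 6]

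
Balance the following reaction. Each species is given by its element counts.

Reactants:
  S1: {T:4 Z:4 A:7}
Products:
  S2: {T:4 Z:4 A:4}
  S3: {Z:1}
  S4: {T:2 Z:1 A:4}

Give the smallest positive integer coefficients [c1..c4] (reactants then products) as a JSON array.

T: 4·4 = 16 | 1·4+6·0+6·2 = 16
Z: 4·4 = 16 | 1·4+6·1+6·1 = 16
A: 4·7 = 28 | 1·4+6·0+6·4 = 28
gcd(4,1,6,6) = 1

Coefficients: [4, 1, 6, 6]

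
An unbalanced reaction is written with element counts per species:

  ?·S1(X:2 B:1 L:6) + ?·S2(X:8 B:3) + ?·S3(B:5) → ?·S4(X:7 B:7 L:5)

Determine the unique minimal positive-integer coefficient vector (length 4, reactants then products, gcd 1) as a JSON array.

Coefficients: [5, 4, 5, 6]

X: 5·2+4·8+5·0 = 42 | 6·7 = 42
B: 5·1+4·3+5·5 = 42 | 6·7 = 42
L: 5·6+4·0+5·0 = 30 | 6·5 = 30
gcd(5,4,5,6) = 1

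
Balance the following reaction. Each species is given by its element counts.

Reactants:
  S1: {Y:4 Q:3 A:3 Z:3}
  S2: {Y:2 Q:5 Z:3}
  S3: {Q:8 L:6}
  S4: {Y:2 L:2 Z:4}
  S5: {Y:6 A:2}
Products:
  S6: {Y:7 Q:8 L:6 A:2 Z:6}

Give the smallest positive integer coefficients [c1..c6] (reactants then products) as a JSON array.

Coefficients: [2, 2, 4, 6, 3, 6]

Y: 2·4+2·2+4·0+6·2+3·6 = 42 | 6·7 = 42
Q: 2·3+2·5+4·8+6·0+3·0 = 48 | 6·8 = 48
L: 2·0+2·0+4·6+6·2+3·0 = 36 | 6·6 = 36
A: 2·3+2·0+4·0+6·0+3·2 = 12 | 6·2 = 12
Z: 2·3+2·3+4·0+6·4+3·0 = 36 | 6·6 = 36
gcd(2,2,4,6,3,6) = 1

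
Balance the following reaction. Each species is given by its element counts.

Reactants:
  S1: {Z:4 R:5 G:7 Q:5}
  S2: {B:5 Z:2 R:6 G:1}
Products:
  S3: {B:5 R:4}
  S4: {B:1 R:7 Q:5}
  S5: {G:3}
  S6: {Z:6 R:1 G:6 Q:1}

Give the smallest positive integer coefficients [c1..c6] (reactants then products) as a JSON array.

Coefficients: [6, 3, 2, 5, 5, 5]

B: 6·0+3·5 = 15 | 2·5+5·1+5·0+5·0 = 15
Z: 6·4+3·2 = 30 | 2·0+5·0+5·0+5·6 = 30
R: 6·5+3·6 = 48 | 2·4+5·7+5·0+5·1 = 48
G: 6·7+3·1 = 45 | 2·0+5·0+5·3+5·6 = 45
Q: 6·5+3·0 = 30 | 2·0+5·5+5·0+5·1 = 30
gcd(6,3,2,5,5,5) = 1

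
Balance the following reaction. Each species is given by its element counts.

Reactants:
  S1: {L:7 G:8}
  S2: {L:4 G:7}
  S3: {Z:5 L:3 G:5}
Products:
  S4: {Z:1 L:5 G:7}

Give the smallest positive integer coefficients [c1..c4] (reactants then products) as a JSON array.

Coefficients: [2, 2, 1, 5]

Z: 2·0+2·0+1·5 = 5 | 5·1 = 5
L: 2·7+2·4+1·3 = 25 | 5·5 = 25
G: 2·8+2·7+1·5 = 35 | 5·7 = 35
gcd(2,2,1,5) = 1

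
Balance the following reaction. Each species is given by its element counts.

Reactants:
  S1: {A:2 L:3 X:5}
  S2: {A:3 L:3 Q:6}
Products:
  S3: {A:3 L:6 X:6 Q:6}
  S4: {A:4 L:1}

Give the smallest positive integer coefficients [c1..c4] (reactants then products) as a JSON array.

A: 6·2+5·3 = 27 | 5·3+3·4 = 27
L: 6·3+5·3 = 33 | 5·6+3·1 = 33
X: 6·5+5·0 = 30 | 5·6+3·0 = 30
Q: 6·0+5·6 = 30 | 5·6+3·0 = 30
gcd(6,5,5,3) = 1

Coefficients: [6, 5, 5, 3]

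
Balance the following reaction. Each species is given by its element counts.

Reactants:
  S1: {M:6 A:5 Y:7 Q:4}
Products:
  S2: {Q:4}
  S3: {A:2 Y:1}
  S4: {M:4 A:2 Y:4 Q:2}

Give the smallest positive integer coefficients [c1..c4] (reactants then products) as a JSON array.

Coefficients: [4, 1, 4, 6]

M: 4·6 = 24 | 1·0+4·0+6·4 = 24
A: 4·5 = 20 | 1·0+4·2+6·2 = 20
Y: 4·7 = 28 | 1·0+4·1+6·4 = 28
Q: 4·4 = 16 | 1·4+4·0+6·2 = 16
gcd(4,1,4,6) = 1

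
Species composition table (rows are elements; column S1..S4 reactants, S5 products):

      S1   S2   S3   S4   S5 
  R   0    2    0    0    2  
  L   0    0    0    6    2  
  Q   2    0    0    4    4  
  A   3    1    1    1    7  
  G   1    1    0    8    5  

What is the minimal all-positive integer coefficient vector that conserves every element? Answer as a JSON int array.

Coefficients: [4, 3, 5, 1, 3]

R: 4·0+3·2+5·0+1·0 = 6 | 3·2 = 6
L: 4·0+3·0+5·0+1·6 = 6 | 3·2 = 6
Q: 4·2+3·0+5·0+1·4 = 12 | 3·4 = 12
A: 4·3+3·1+5·1+1·1 = 21 | 3·7 = 21
G: 4·1+3·1+5·0+1·8 = 15 | 3·5 = 15
gcd(4,3,5,1,3) = 1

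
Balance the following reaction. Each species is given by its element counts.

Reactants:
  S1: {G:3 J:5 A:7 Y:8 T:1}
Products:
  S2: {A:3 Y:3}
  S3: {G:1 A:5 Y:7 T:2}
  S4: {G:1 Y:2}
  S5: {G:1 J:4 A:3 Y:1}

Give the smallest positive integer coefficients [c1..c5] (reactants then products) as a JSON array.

Coefficients: [4, 1, 2, 5, 5]

G: 4·3 = 12 | 1·0+2·1+5·1+5·1 = 12
J: 4·5 = 20 | 1·0+2·0+5·0+5·4 = 20
A: 4·7 = 28 | 1·3+2·5+5·0+5·3 = 28
Y: 4·8 = 32 | 1·3+2·7+5·2+5·1 = 32
T: 4·1 = 4 | 1·0+2·2+5·0+5·0 = 4
gcd(4,1,2,5,5) = 1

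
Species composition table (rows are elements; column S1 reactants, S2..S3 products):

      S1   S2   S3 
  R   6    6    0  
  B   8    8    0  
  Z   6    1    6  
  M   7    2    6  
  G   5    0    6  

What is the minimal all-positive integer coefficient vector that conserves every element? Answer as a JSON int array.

Coefficients: [6, 6, 5]

R: 6·6 = 36 | 6·6+5·0 = 36
B: 6·8 = 48 | 6·8+5·0 = 48
Z: 6·6 = 36 | 6·1+5·6 = 36
M: 6·7 = 42 | 6·2+5·6 = 42
G: 6·5 = 30 | 6·0+5·6 = 30
gcd(6,6,5) = 1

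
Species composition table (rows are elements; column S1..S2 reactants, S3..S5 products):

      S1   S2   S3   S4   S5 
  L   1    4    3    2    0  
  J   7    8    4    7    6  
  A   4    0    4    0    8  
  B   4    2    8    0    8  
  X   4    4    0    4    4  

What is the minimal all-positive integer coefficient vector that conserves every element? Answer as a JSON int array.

Coefficients: [5, 2, 1, 5, 2]

L: 5·1+2·4 = 13 | 1·3+5·2+2·0 = 13
J: 5·7+2·8 = 51 | 1·4+5·7+2·6 = 51
A: 5·4+2·0 = 20 | 1·4+5·0+2·8 = 20
B: 5·4+2·2 = 24 | 1·8+5·0+2·8 = 24
X: 5·4+2·4 = 28 | 1·0+5·4+2·4 = 28
gcd(5,2,1,5,2) = 1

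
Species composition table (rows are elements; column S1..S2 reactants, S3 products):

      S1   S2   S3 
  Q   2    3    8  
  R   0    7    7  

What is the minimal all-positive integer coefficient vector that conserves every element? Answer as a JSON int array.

Q: 5·2+2·3 = 16 | 2·8 = 16
R: 5·0+2·7 = 14 | 2·7 = 14
gcd(5,2,2) = 1

Coefficients: [5, 2, 2]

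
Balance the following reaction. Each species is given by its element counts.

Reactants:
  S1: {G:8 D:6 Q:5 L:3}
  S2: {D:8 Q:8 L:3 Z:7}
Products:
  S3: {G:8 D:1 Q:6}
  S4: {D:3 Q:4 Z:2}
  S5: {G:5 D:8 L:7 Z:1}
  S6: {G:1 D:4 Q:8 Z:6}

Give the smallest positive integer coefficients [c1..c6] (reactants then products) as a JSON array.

Coefficients: [4, 3, 2, 6, 3, 1]

G: 4·8+3·0 = 32 | 2·8+6·0+3·5+1·1 = 32
D: 4·6+3·8 = 48 | 2·1+6·3+3·8+1·4 = 48
Q: 4·5+3·8 = 44 | 2·6+6·4+3·0+1·8 = 44
L: 4·3+3·3 = 21 | 2·0+6·0+3·7+1·0 = 21
Z: 4·0+3·7 = 21 | 2·0+6·2+3·1+1·6 = 21
gcd(4,3,2,6,3,1) = 1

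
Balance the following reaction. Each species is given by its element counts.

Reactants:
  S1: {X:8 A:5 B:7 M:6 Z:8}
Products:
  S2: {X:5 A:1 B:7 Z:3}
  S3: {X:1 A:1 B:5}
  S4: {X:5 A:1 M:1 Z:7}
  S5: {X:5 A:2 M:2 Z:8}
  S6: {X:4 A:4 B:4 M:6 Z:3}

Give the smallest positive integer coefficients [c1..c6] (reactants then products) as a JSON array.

X: 6·8 = 48 | 1·5+3·1+2·5+2·5+5·4 = 48
A: 6·5 = 30 | 1·1+3·1+2·1+2·2+5·4 = 30
B: 6·7 = 42 | 1·7+3·5+2·0+2·0+5·4 = 42
M: 6·6 = 36 | 1·0+3·0+2·1+2·2+5·6 = 36
Z: 6·8 = 48 | 1·3+3·0+2·7+2·8+5·3 = 48
gcd(6,1,3,2,2,5) = 1

Coefficients: [6, 1, 3, 2, 2, 5]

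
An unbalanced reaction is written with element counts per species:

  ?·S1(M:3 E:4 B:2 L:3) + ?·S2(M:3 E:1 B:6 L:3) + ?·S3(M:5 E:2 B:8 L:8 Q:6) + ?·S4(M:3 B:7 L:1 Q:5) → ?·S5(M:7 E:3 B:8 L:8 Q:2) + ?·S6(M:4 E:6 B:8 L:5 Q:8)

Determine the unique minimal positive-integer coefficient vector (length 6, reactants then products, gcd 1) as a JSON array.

M: 6·3+1·3+4·5+2·3 = 47 | 5·7+3·4 = 47
E: 6·4+1·1+4·2+2·0 = 33 | 5·3+3·6 = 33
B: 6·2+1·6+4·8+2·7 = 64 | 5·8+3·8 = 64
L: 6·3+1·3+4·8+2·1 = 55 | 5·8+3·5 = 55
Q: 6·0+1·0+4·6+2·5 = 34 | 5·2+3·8 = 34
gcd(6,1,4,2,5,3) = 1

Coefficients: [6, 1, 4, 2, 5, 3]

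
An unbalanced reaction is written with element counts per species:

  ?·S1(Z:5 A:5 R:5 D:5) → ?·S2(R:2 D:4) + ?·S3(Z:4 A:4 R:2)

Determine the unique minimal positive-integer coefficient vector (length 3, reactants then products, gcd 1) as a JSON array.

Coefficients: [4, 5, 5]

Z: 4·5 = 20 | 5·0+5·4 = 20
A: 4·5 = 20 | 5·0+5·4 = 20
R: 4·5 = 20 | 5·2+5·2 = 20
D: 4·5 = 20 | 5·4+5·0 = 20
gcd(4,5,5) = 1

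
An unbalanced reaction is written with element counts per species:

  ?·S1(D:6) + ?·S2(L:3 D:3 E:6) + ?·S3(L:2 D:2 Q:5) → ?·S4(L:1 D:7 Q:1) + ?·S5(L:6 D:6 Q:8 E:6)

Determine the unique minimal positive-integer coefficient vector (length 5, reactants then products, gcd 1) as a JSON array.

Coefficients: [1, 3, 5, 1, 3]

L: 1·0+3·3+5·2 = 19 | 1·1+3·6 = 19
D: 1·6+3·3+5·2 = 25 | 1·7+3·6 = 25
Q: 1·0+3·0+5·5 = 25 | 1·1+3·8 = 25
E: 1·0+3·6+5·0 = 18 | 1·0+3·6 = 18
gcd(1,3,5,1,3) = 1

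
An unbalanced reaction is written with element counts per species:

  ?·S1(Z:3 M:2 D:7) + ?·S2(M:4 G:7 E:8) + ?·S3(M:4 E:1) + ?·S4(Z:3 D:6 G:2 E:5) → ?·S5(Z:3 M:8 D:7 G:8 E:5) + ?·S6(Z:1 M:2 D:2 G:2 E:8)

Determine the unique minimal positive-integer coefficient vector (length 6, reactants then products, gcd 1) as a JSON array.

Coefficients: [3, 4, 2, 1, 3, 3]

Z: 3·3+4·0+2·0+1·3 = 12 | 3·3+3·1 = 12
M: 3·2+4·4+2·4+1·0 = 30 | 3·8+3·2 = 30
D: 3·7+4·0+2·0+1·6 = 27 | 3·7+3·2 = 27
G: 3·0+4·7+2·0+1·2 = 30 | 3·8+3·2 = 30
E: 3·0+4·8+2·1+1·5 = 39 | 3·5+3·8 = 39
gcd(3,4,2,1,3,3) = 1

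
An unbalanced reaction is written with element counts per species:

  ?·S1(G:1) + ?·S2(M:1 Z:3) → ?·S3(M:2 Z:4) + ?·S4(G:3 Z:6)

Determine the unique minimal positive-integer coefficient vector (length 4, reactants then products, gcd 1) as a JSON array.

Coefficients: [3, 6, 3, 1]

M: 3·0+6·1 = 6 | 3·2+1·0 = 6
G: 3·1+6·0 = 3 | 3·0+1·3 = 3
Z: 3·0+6·3 = 18 | 3·4+1·6 = 18
gcd(3,6,3,1) = 1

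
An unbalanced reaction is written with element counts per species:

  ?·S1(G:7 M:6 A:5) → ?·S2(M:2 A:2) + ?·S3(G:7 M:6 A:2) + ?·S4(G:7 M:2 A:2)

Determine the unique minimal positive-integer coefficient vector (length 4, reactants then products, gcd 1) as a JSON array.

Coefficients: [4, 6, 1, 3]

G: 4·7 = 28 | 6·0+1·7+3·7 = 28
M: 4·6 = 24 | 6·2+1·6+3·2 = 24
A: 4·5 = 20 | 6·2+1·2+3·2 = 20
gcd(4,6,1,3) = 1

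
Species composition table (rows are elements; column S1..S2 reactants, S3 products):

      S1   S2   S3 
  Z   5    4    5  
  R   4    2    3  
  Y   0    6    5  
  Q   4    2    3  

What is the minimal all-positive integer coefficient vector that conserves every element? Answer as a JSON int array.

Z: 2·5+5·4 = 30 | 6·5 = 30
R: 2·4+5·2 = 18 | 6·3 = 18
Y: 2·0+5·6 = 30 | 6·5 = 30
Q: 2·4+5·2 = 18 | 6·3 = 18
gcd(2,5,6) = 1

Coefficients: [2, 5, 6]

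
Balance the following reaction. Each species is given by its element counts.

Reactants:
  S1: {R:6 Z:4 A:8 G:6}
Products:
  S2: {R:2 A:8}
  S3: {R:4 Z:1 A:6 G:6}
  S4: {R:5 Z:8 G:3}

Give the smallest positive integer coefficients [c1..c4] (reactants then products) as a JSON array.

R: 5·6 = 30 | 2·2+4·4+2·5 = 30
Z: 5·4 = 20 | 2·0+4·1+2·8 = 20
A: 5·8 = 40 | 2·8+4·6+2·0 = 40
G: 5·6 = 30 | 2·0+4·6+2·3 = 30
gcd(5,2,4,2) = 1

Coefficients: [5, 2, 4, 2]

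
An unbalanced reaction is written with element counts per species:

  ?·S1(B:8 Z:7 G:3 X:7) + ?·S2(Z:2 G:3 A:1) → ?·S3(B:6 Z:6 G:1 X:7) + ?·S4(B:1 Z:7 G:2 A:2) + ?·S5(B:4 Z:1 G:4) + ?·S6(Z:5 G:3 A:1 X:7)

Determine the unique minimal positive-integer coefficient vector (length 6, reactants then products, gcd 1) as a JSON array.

B: 5·8+6·0 = 40 | 3·6+2·1+5·4+2·0 = 40
Z: 5·7+6·2 = 47 | 3·6+2·7+5·1+2·5 = 47
G: 5·3+6·3 = 33 | 3·1+2·2+5·4+2·3 = 33
A: 5·0+6·1 = 6 | 3·0+2·2+5·0+2·1 = 6
X: 5·7+6·0 = 35 | 3·7+2·0+5·0+2·7 = 35
gcd(5,6,3,2,5,2) = 1

Coefficients: [5, 6, 3, 2, 5, 2]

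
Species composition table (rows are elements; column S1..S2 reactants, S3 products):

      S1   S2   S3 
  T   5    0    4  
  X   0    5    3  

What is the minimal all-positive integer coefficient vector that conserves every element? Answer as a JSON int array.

T: 4·5+3·0 = 20 | 5·4 = 20
X: 4·0+3·5 = 15 | 5·3 = 15
gcd(4,3,5) = 1

Coefficients: [4, 3, 5]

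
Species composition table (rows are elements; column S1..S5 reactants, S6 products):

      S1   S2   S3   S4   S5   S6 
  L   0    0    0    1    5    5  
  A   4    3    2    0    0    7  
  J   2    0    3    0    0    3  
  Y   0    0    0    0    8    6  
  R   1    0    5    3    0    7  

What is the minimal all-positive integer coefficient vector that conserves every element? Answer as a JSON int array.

Coefficients: [3, 4, 2, 5, 3, 4]

L: 3·0+4·0+2·0+5·1+3·5 = 20 | 4·5 = 20
A: 3·4+4·3+2·2+5·0+3·0 = 28 | 4·7 = 28
J: 3·2+4·0+2·3+5·0+3·0 = 12 | 4·3 = 12
Y: 3·0+4·0+2·0+5·0+3·8 = 24 | 4·6 = 24
R: 3·1+4·0+2·5+5·3+3·0 = 28 | 4·7 = 28
gcd(3,4,2,5,3,4) = 1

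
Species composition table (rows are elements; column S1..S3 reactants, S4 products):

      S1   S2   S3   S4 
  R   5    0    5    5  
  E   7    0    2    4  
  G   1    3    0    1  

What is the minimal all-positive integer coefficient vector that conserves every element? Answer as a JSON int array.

R: 2·5+1·0+3·5 = 25 | 5·5 = 25
E: 2·7+1·0+3·2 = 20 | 5·4 = 20
G: 2·1+1·3+3·0 = 5 | 5·1 = 5
gcd(2,1,3,5) = 1

Coefficients: [2, 1, 3, 5]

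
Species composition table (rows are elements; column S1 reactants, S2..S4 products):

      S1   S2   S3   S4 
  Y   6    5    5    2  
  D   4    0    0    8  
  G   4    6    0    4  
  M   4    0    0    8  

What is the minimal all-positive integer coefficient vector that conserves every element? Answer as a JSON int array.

Y: 6·6 = 36 | 2·5+4·5+3·2 = 36
D: 6·4 = 24 | 2·0+4·0+3·8 = 24
G: 6·4 = 24 | 2·6+4·0+3·4 = 24
M: 6·4 = 24 | 2·0+4·0+3·8 = 24
gcd(6,2,4,3) = 1

Coefficients: [6, 2, 4, 3]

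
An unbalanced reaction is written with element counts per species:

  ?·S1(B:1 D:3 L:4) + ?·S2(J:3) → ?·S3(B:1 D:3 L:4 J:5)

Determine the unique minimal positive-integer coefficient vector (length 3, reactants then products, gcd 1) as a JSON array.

B: 3·1+5·0 = 3 | 3·1 = 3
D: 3·3+5·0 = 9 | 3·3 = 9
L: 3·4+5·0 = 12 | 3·4 = 12
J: 3·0+5·3 = 15 | 3·5 = 15
gcd(3,5,3) = 1

Coefficients: [3, 5, 3]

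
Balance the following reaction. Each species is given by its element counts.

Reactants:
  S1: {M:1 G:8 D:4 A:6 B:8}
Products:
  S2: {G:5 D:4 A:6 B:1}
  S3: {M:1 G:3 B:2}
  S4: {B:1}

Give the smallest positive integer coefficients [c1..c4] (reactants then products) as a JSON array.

Coefficients: [1, 1, 1, 5]

M: 1·1 = 1 | 1·0+1·1+5·0 = 1
G: 1·8 = 8 | 1·5+1·3+5·0 = 8
D: 1·4 = 4 | 1·4+1·0+5·0 = 4
A: 1·6 = 6 | 1·6+1·0+5·0 = 6
B: 1·8 = 8 | 1·1+1·2+5·1 = 8
gcd(1,1,1,5) = 1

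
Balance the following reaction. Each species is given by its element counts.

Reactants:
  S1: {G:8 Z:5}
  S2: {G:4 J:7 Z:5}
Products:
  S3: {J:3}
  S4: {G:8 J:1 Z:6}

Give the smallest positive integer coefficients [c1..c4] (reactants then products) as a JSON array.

Coefficients: [4, 2, 3, 5]

G: 4·8+2·4 = 40 | 3·0+5·8 = 40
J: 4·0+2·7 = 14 | 3·3+5·1 = 14
Z: 4·5+2·5 = 30 | 3·0+5·6 = 30
gcd(4,2,3,5) = 1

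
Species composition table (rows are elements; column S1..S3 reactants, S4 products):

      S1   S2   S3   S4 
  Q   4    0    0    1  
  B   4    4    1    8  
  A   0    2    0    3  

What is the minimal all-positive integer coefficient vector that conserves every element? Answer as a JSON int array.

Coefficients: [1, 6, 4, 4]

Q: 1·4+6·0+4·0 = 4 | 4·1 = 4
B: 1·4+6·4+4·1 = 32 | 4·8 = 32
A: 1·0+6·2+4·0 = 12 | 4·3 = 12
gcd(1,6,4,4) = 1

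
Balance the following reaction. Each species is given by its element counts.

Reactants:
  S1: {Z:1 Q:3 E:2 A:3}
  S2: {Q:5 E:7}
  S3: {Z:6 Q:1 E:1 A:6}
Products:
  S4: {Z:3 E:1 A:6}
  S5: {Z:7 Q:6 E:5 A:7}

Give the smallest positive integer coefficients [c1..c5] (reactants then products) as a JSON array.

Z: 3·1+1·0+4·6 = 27 | 2·3+3·7 = 27
Q: 3·3+1·5+4·1 = 18 | 2·0+3·6 = 18
E: 3·2+1·7+4·1 = 17 | 2·1+3·5 = 17
A: 3·3+1·0+4·6 = 33 | 2·6+3·7 = 33
gcd(3,1,4,2,3) = 1

Coefficients: [3, 1, 4, 2, 3]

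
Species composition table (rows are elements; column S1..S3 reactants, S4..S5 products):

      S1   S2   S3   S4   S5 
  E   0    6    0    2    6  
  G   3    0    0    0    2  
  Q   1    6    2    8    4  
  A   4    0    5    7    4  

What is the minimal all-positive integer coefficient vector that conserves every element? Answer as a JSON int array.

E: 2·0+4·6+5·0 = 24 | 3·2+3·6 = 24
G: 2·3+4·0+5·0 = 6 | 3·0+3·2 = 6
Q: 2·1+4·6+5·2 = 36 | 3·8+3·4 = 36
A: 2·4+4·0+5·5 = 33 | 3·7+3·4 = 33
gcd(2,4,5,3,3) = 1

Coefficients: [2, 4, 5, 3, 3]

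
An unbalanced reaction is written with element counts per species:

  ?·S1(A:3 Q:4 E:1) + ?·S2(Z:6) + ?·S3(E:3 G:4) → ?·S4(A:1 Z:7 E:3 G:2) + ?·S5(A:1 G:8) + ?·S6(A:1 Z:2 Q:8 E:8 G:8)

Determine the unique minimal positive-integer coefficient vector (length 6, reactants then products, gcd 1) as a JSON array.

A: 2·3+5·0+6·0 = 6 | 4·1+1·1+1·1 = 6
Z: 2·0+5·6+6·0 = 30 | 4·7+1·0+1·2 = 30
Q: 2·4+5·0+6·0 = 8 | 4·0+1·0+1·8 = 8
E: 2·1+5·0+6·3 = 20 | 4·3+1·0+1·8 = 20
G: 2·0+5·0+6·4 = 24 | 4·2+1·8+1·8 = 24
gcd(2,5,6,4,1,1) = 1

Coefficients: [2, 5, 6, 4, 1, 1]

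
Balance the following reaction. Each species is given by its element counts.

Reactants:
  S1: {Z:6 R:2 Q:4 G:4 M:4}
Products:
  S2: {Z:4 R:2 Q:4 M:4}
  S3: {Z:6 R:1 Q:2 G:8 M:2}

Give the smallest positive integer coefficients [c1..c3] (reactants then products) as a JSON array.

Z: 4·6 = 24 | 3·4+2·6 = 24
R: 4·2 = 8 | 3·2+2·1 = 8
Q: 4·4 = 16 | 3·4+2·2 = 16
G: 4·4 = 16 | 3·0+2·8 = 16
M: 4·4 = 16 | 3·4+2·2 = 16
gcd(4,3,2) = 1

Coefficients: [4, 3, 2]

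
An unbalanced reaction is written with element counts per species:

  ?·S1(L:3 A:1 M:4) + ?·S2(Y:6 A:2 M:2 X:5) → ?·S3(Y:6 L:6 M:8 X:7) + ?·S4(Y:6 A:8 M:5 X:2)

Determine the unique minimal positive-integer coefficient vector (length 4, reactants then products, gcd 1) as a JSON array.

Y: 6·0+5·6 = 30 | 3·6+2·6 = 30
L: 6·3+5·0 = 18 | 3·6+2·0 = 18
A: 6·1+5·2 = 16 | 3·0+2·8 = 16
M: 6·4+5·2 = 34 | 3·8+2·5 = 34
X: 6·0+5·5 = 25 | 3·7+2·2 = 25
gcd(6,5,3,2) = 1

Coefficients: [6, 5, 3, 2]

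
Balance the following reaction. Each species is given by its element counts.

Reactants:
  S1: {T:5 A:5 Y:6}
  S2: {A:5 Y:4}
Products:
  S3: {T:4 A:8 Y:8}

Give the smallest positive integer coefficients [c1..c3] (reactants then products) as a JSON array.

Coefficients: [4, 4, 5]

T: 4·5+4·0 = 20 | 5·4 = 20
A: 4·5+4·5 = 40 | 5·8 = 40
Y: 4·6+4·4 = 40 | 5·8 = 40
gcd(4,4,5) = 1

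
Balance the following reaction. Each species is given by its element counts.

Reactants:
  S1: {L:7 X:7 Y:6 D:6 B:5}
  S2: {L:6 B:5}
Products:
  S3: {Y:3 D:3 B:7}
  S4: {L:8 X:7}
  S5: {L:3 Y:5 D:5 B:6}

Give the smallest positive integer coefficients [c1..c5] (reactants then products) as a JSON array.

L: 3·7+2·6 = 33 | 1·0+3·8+3·3 = 33
X: 3·7+2·0 = 21 | 1·0+3·7+3·0 = 21
Y: 3·6+2·0 = 18 | 1·3+3·0+3·5 = 18
D: 3·6+2·0 = 18 | 1·3+3·0+3·5 = 18
B: 3·5+2·5 = 25 | 1·7+3·0+3·6 = 25
gcd(3,2,1,3,3) = 1

Coefficients: [3, 2, 1, 3, 3]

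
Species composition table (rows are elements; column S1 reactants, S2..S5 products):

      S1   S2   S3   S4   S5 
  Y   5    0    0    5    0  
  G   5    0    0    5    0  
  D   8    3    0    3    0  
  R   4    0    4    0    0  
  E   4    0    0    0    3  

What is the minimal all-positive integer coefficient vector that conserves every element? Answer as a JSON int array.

Y: 3·5 = 15 | 5·0+3·0+3·5+4·0 = 15
G: 3·5 = 15 | 5·0+3·0+3·5+4·0 = 15
D: 3·8 = 24 | 5·3+3·0+3·3+4·0 = 24
R: 3·4 = 12 | 5·0+3·4+3·0+4·0 = 12
E: 3·4 = 12 | 5·0+3·0+3·0+4·3 = 12
gcd(3,5,3,3,4) = 1

Coefficients: [3, 5, 3, 3, 4]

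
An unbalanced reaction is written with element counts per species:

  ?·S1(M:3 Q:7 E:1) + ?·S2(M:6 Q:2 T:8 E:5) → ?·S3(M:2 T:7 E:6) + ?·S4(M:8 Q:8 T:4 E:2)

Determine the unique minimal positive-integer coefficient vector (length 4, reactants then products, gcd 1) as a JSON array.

Coefficients: [4, 6, 4, 5]

M: 4·3+6·6 = 48 | 4·2+5·8 = 48
Q: 4·7+6·2 = 40 | 4·0+5·8 = 40
T: 4·0+6·8 = 48 | 4·7+5·4 = 48
E: 4·1+6·5 = 34 | 4·6+5·2 = 34
gcd(4,6,4,5) = 1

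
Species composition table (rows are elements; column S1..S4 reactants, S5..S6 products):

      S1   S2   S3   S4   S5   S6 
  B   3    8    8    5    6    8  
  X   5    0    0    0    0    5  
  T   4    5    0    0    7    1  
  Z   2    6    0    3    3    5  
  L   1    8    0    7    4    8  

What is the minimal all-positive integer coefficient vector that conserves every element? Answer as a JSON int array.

Coefficients: [6, 2, 1, 6, 4, 6]

B: 6·3+2·8+1·8+6·5 = 72 | 4·6+6·8 = 72
X: 6·5+2·0+1·0+6·0 = 30 | 4·0+6·5 = 30
T: 6·4+2·5+1·0+6·0 = 34 | 4·7+6·1 = 34
Z: 6·2+2·6+1·0+6·3 = 42 | 4·3+6·5 = 42
L: 6·1+2·8+1·0+6·7 = 64 | 4·4+6·8 = 64
gcd(6,2,1,6,4,6) = 1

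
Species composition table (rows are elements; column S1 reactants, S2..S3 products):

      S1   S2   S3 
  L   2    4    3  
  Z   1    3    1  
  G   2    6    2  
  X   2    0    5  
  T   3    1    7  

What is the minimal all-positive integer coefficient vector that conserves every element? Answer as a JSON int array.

Coefficients: [5, 1, 2]

L: 5·2 = 10 | 1·4+2·3 = 10
Z: 5·1 = 5 | 1·3+2·1 = 5
G: 5·2 = 10 | 1·6+2·2 = 10
X: 5·2 = 10 | 1·0+2·5 = 10
T: 5·3 = 15 | 1·1+2·7 = 15
gcd(5,1,2) = 1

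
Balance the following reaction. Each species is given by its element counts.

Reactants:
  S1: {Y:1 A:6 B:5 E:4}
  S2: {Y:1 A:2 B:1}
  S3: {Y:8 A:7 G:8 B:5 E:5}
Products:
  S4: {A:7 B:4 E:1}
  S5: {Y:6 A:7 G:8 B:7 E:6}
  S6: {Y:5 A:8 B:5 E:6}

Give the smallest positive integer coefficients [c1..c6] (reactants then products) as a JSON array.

Coefficients: [6, 1, 4, 2, 4, 3]

Y: 6·1+1·1+4·8 = 39 | 2·0+4·6+3·5 = 39
A: 6·6+1·2+4·7 = 66 | 2·7+4·7+3·8 = 66
G: 6·0+1·0+4·8 = 32 | 2·0+4·8+3·0 = 32
B: 6·5+1·1+4·5 = 51 | 2·4+4·7+3·5 = 51
E: 6·4+1·0+4·5 = 44 | 2·1+4·6+3·6 = 44
gcd(6,1,4,2,4,3) = 1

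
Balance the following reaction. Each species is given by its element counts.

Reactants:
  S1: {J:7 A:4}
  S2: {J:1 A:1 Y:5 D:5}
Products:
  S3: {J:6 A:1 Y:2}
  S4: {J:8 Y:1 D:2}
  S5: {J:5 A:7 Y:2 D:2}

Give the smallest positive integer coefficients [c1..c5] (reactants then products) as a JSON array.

J: 5·7+2·1 = 37 | 1·6+2·8+3·5 = 37
A: 5·4+2·1 = 22 | 1·1+2·0+3·7 = 22
Y: 5·0+2·5 = 10 | 1·2+2·1+3·2 = 10
D: 5·0+2·5 = 10 | 1·0+2·2+3·2 = 10
gcd(5,2,1,2,3) = 1

Coefficients: [5, 2, 1, 2, 3]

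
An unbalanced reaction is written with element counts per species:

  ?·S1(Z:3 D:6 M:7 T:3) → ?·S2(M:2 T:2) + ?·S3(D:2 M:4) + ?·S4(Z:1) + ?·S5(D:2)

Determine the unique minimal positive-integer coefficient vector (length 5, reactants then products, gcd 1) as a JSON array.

Z: 2·3 = 6 | 3·0+2·0+6·1+4·0 = 6
D: 2·6 = 12 | 3·0+2·2+6·0+4·2 = 12
M: 2·7 = 14 | 3·2+2·4+6·0+4·0 = 14
T: 2·3 = 6 | 3·2+2·0+6·0+4·0 = 6
gcd(2,3,2,6,4) = 1

Coefficients: [2, 3, 2, 6, 4]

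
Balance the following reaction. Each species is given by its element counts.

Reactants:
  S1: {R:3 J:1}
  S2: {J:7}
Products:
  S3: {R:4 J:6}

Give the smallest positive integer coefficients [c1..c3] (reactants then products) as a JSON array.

R: 4·3+2·0 = 12 | 3·4 = 12
J: 4·1+2·7 = 18 | 3·6 = 18
gcd(4,2,3) = 1

Coefficients: [4, 2, 3]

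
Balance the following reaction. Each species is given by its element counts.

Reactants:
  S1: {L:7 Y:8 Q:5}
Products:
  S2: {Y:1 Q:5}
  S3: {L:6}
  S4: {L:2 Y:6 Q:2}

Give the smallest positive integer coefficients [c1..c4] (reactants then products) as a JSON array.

L: 4·7 = 28 | 2·0+3·6+5·2 = 28
Y: 4·8 = 32 | 2·1+3·0+5·6 = 32
Q: 4·5 = 20 | 2·5+3·0+5·2 = 20
gcd(4,2,3,5) = 1

Coefficients: [4, 2, 3, 5]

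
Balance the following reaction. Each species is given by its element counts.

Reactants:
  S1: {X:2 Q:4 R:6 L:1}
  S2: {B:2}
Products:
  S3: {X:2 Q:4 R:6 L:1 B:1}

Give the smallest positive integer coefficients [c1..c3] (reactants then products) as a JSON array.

X: 2·2+1·0 = 4 | 2·2 = 4
Q: 2·4+1·0 = 8 | 2·4 = 8
R: 2·6+1·0 = 12 | 2·6 = 12
L: 2·1+1·0 = 2 | 2·1 = 2
B: 2·0+1·2 = 2 | 2·1 = 2
gcd(2,1,2) = 1

Coefficients: [2, 1, 2]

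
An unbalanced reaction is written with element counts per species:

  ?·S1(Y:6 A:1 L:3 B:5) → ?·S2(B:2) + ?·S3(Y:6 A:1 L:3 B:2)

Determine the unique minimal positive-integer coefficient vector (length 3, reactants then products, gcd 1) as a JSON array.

Y: 2·6 = 12 | 3·0+2·6 = 12
A: 2·1 = 2 | 3·0+2·1 = 2
L: 2·3 = 6 | 3·0+2·3 = 6
B: 2·5 = 10 | 3·2+2·2 = 10
gcd(2,3,2) = 1

Coefficients: [2, 3, 2]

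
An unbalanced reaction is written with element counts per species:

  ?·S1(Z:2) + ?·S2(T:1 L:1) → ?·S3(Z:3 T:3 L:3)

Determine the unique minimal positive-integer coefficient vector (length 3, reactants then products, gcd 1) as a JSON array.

Z: 3·2+6·0 = 6 | 2·3 = 6
T: 3·0+6·1 = 6 | 2·3 = 6
L: 3·0+6·1 = 6 | 2·3 = 6
gcd(3,6,2) = 1

Coefficients: [3, 6, 2]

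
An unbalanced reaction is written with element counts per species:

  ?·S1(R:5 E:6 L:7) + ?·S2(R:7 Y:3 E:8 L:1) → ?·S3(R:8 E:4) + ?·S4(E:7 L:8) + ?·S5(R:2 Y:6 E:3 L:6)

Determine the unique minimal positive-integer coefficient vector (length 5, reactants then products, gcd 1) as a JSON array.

R: 4·5+2·7 = 34 | 4·8+3·0+1·2 = 34
Y: 4·0+2·3 = 6 | 4·0+3·0+1·6 = 6
E: 4·6+2·8 = 40 | 4·4+3·7+1·3 = 40
L: 4·7+2·1 = 30 | 4·0+3·8+1·6 = 30
gcd(4,2,4,3,1) = 1

Coefficients: [4, 2, 4, 3, 1]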